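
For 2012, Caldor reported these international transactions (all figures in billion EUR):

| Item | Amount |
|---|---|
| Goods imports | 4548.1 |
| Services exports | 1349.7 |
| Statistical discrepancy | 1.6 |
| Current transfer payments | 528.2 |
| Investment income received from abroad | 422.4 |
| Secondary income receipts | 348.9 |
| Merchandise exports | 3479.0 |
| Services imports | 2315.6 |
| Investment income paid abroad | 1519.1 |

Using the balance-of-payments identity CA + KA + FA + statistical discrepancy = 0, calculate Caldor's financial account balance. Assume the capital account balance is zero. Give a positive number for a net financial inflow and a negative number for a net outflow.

Goods balance = 3479.0 - 4548.1 = -1069.1
Services balance = 1349.7 - 2315.6 = -965.9
Trade balance (goods + services) = -1069.1 + (-965.9) = -2035.0
Net primary income = 422.4 - 1519.1 = -1096.7
Net secondary income = 348.9 - 528.2 = -179.3
Current account = -2035.0 + (-1096.7) + (-179.3) = -3311.0
Financial account = -(-3311.0 + 1.6) = 3309.4

3309.4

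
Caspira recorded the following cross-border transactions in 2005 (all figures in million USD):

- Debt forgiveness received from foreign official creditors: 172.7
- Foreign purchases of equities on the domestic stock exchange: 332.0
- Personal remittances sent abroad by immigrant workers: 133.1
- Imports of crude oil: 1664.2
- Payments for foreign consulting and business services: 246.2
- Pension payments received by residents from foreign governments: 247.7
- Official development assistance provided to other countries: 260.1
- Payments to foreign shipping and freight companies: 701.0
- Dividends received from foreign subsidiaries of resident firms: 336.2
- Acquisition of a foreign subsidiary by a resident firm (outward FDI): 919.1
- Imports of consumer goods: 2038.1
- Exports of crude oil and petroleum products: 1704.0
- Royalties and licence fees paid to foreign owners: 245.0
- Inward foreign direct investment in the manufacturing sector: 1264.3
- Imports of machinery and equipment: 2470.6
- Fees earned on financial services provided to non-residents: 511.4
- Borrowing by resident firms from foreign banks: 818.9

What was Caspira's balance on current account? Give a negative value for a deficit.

Goods: 1704.0 - 2470.6 - 1664.2 - 2038.1 = -4468.9
Services: -245.0 - 246.2 - 701.0 + 511.4 = -680.8
Primary income: 336.2
Secondary income: -260.1 - 133.1 + 247.7 = -145.5
Current account = (-4468.9) + (-680.8) + 336.2 + (-145.5) = -4959.0
(Excluded from the current account — capital account: debt forgiveness received from foreign official creditors 172.7; financial account: foreign purchases of equities on the domestic stock exchange 332.0, acquisition of a foreign subsidiary by a resident firm (outward FDI) 919.1, inward foreign direct investment in the manufacturing sector 1264.3, borrowing by resident firms from foreign banks 818.9.)

-4959.0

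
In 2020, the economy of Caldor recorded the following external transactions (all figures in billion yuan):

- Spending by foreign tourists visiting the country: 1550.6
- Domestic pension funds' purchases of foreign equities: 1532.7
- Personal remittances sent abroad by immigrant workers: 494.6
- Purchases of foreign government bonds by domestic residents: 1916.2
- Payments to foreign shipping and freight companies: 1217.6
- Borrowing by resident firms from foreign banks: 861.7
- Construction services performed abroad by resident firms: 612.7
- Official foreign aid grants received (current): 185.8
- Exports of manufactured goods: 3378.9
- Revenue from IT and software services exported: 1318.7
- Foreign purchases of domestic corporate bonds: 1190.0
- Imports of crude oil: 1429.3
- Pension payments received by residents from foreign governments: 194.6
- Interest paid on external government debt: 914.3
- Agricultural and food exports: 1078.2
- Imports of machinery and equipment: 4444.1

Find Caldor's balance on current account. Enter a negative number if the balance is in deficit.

Goods: -4444.1 + 1078.2 - 1429.3 + 3378.9 = -1416.3
Services: 1550.6 + 612.7 - 1217.6 + 1318.7 = 2264.4
Primary income: -914.3
Secondary income: 185.8 - 494.6 + 194.6 = -114.2
Current account = (-1416.3) + 2264.4 + (-914.3) + (-114.2) = -180.4
(Excluded from the current account — financial account: domestic pension funds' purchases of foreign equities 1532.7, purchases of foreign government bonds by domestic residents 1916.2, borrowing by resident firms from foreign banks 861.7, foreign purchases of domestic corporate bonds 1190.0.)

-180.4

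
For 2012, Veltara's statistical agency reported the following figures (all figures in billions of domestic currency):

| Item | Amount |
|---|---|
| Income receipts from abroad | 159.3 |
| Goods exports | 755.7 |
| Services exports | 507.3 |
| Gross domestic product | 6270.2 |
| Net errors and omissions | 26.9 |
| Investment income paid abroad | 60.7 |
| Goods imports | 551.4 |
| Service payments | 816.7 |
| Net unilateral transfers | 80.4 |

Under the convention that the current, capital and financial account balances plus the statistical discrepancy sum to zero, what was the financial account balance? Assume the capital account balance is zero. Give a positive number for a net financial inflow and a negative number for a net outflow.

Goods balance = 755.7 - 551.4 = 204.3
Services balance = 507.3 - 816.7 = -309.4
Trade balance (goods + services) = 204.3 + (-309.4) = -105.1
Net primary income = 159.3 - 60.7 = 98.6
Net secondary income = 80.4
Current account = -105.1 + 98.6 + 80.4 = 73.9
Financial account = -(73.9 + 26.9) = -100.8

-100.8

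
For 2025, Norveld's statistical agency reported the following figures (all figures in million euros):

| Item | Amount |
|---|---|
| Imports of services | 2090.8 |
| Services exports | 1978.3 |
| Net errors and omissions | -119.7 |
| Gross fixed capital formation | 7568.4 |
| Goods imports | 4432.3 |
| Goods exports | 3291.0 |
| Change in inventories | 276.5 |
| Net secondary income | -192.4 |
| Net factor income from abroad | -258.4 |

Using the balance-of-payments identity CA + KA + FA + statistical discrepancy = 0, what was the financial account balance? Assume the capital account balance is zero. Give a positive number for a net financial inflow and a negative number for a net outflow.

1824.3

Goods balance = 3291.0 - 4432.3 = -1141.3
Services balance = 1978.3 - 2090.8 = -112.5
Trade balance (goods + services) = -1141.3 + (-112.5) = -1253.8
Net primary income = -258.4
Net secondary income = -192.4
Current account = -1253.8 + (-258.4) + (-192.4) = -1704.6
Financial account = -(-1704.6 + (-119.7)) = 1824.3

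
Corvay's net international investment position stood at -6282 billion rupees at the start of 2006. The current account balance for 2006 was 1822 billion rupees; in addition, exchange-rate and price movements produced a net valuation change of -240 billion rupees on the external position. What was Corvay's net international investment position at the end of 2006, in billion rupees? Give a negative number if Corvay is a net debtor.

-4700

Change in NIIP = current account + net valuation change = 1822 + (-240) = 1582
End-of-year NIIP = -6282 + 1582 = -4700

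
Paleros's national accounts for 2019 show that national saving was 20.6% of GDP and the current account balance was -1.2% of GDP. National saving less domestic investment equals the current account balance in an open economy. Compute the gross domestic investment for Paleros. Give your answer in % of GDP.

I = S - CA = 20.6 - (-1.2) = 21.8

21.8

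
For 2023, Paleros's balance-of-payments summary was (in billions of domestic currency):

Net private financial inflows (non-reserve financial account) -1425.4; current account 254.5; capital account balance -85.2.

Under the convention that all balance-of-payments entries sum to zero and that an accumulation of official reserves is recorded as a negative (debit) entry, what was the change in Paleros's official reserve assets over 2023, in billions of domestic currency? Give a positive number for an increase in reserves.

-1256.1

Official reserve transactions balance = -(254.5 + (-85.2) + (-1425.4)) = 1256.1
An accumulation of reserves is recorded as a debit (negative entry), so the change in the stock of reserves is the negative of that balance.
Change in official reserves = -(1256.1) = -1256.1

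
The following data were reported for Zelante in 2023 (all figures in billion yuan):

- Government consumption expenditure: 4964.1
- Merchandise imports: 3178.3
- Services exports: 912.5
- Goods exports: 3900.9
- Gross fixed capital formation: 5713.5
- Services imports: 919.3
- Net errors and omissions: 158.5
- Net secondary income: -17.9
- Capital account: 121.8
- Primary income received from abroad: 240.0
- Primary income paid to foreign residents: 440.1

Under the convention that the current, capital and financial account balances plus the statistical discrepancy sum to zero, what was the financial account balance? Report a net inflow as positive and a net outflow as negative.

Goods balance = 3900.9 - 3178.3 = 722.6
Services balance = 912.5 - 919.3 = -6.8
Trade balance (goods + services) = 722.6 + (-6.8) = 715.8
Net primary income = 240.0 - 440.1 = -200.1
Net secondary income = -17.9
Current account = 715.8 + (-200.1) + (-17.9) = 497.8
Financial account = -(497.8 + 121.8 + 158.5) = -778.1

-778.1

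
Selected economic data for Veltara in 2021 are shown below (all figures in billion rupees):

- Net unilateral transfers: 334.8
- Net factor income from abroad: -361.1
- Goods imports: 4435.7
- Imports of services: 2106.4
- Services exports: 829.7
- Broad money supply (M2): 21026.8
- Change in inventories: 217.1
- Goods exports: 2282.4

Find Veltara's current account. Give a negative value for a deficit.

-3456.3

Goods balance = 2282.4 - 4435.7 = -2153.3
Services balance = 829.7 - 2106.4 = -1276.7
Trade balance (goods + services) = -2153.3 + (-1276.7) = -3430.0
Net primary income = -361.1
Net secondary income = 334.8
Current account = -3430.0 + (-361.1) + 334.8 = -3456.3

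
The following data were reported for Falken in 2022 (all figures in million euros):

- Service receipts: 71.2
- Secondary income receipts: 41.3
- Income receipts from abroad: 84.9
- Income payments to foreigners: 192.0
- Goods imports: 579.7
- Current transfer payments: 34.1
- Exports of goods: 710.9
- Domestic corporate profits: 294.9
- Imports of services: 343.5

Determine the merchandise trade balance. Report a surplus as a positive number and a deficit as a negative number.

131.2

Goods balance = 710.9 - 579.7 = 131.2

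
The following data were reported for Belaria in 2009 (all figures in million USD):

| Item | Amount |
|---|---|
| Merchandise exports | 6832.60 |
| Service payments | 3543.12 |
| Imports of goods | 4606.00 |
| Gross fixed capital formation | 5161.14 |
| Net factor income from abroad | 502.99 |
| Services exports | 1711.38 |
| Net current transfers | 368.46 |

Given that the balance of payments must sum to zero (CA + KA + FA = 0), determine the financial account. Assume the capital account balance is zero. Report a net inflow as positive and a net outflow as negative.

-1266.31

Goods balance = 6832.60 - 4606.00 = 2226.60
Services balance = 1711.38 - 3543.12 = -1831.74
Trade balance (goods + services) = 2226.60 + (-1831.74) = 394.86
Net primary income = 502.99
Net secondary income = 368.46
Current account = 394.86 + 502.99 + 368.46 = 1266.31
Financial account = -(1266.31) = -1266.31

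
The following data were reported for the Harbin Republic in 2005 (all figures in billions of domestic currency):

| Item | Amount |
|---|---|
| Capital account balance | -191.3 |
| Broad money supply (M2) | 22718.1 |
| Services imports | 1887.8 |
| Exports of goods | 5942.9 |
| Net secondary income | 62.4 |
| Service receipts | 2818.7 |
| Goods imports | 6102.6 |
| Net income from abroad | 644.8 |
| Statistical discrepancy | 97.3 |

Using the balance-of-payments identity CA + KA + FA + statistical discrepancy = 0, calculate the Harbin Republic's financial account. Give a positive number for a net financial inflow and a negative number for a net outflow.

-1384.4

Goods balance = 5942.9 - 6102.6 = -159.7
Services balance = 2818.7 - 1887.8 = 930.9
Trade balance (goods + services) = -159.7 + 930.9 = 771.2
Net primary income = 644.8
Net secondary income = 62.4
Current account = 771.2 + 644.8 + 62.4 = 1478.4
Financial account = -(1478.4 + (-191.3) + 97.3) = -1384.4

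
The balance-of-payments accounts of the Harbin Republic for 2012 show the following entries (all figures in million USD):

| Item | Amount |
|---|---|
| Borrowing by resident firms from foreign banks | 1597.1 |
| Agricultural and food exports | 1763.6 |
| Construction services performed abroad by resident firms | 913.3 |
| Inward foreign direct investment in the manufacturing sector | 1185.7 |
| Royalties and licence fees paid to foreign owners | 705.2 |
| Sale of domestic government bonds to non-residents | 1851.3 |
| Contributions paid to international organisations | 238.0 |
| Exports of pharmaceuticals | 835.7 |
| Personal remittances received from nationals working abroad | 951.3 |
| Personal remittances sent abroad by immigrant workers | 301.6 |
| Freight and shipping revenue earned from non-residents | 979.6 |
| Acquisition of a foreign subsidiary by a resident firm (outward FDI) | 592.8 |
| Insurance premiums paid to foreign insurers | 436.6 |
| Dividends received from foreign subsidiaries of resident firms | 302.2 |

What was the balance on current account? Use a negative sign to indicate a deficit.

4064.3

Goods: 835.7 + 1763.6 = 2599.3
Services: -436.6 + 979.6 + 913.3 - 705.2 = 751.1
Primary income: 302.2
Secondary income: 951.3 - 238.0 - 301.6 = 411.7
Current account = 2599.3 + 751.1 + 302.2 + 411.7 = 4064.3
(Excluded from the current account — financial account: borrowing by resident firms from foreign banks 1597.1, inward foreign direct investment in the manufacturing sector 1185.7, sale of domestic government bonds to non-residents 1851.3, acquisition of a foreign subsidiary by a resident firm (outward FDI) 592.8.)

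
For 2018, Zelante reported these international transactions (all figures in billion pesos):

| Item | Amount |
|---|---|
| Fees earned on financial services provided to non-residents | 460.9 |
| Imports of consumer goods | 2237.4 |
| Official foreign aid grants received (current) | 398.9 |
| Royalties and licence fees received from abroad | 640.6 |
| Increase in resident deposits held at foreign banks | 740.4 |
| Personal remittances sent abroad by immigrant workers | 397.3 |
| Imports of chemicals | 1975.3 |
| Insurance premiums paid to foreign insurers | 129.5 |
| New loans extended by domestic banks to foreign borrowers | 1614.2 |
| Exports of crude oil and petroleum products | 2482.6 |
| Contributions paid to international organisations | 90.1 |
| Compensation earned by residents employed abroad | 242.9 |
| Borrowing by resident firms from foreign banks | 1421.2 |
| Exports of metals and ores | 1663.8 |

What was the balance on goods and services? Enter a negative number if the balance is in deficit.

Goods: 2482.6 + 1663.8 - 2237.4 - 1975.3 = -66.3
Services: 460.9 + 640.6 - 129.5 = 972.0
Trade balance = -66.3 + 972.0 = 905.7
(Excluded from the trade balance — secondary income: official foreign aid grants received (current) 398.9, personal remittances sent abroad by immigrant workers 397.3, contributions paid to international organisations 90.1; financial account: increase in resident deposits held at foreign banks 740.4, new loans extended by domestic banks to foreign borrowers 1614.2, borrowing by resident firms from foreign banks 1421.2; primary income: compensation earned by residents employed abroad 242.9.)

905.7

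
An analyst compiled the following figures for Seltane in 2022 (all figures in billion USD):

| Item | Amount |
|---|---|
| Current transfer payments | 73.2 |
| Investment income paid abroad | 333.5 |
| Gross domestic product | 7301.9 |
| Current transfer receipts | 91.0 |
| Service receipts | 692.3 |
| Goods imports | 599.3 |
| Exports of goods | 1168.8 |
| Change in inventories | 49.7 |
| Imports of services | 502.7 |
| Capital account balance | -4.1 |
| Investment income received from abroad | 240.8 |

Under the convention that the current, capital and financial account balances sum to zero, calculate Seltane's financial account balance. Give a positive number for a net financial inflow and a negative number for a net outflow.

Goods balance = 1168.8 - 599.3 = 569.5
Services balance = 692.3 - 502.7 = 189.6
Trade balance (goods + services) = 569.5 + 189.6 = 759.1
Net primary income = 240.8 - 333.5 = -92.7
Net secondary income = 91.0 - 73.2 = 17.8
Current account = 759.1 + (-92.7) + 17.8 = 684.2
Financial account = -(684.2 + (-4.1)) = -680.1

-680.1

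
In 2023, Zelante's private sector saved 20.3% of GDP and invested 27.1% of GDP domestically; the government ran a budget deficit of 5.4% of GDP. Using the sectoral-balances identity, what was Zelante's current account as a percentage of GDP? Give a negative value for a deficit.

By the sectoral-balances identity, CA = (S_private - I) + (T - G).
Private balance = 20.3 - 27.1 = -6.8
Government balance (T - G) = -5.4
CA = -6.8 + (-5.4) = -12.2

-12.2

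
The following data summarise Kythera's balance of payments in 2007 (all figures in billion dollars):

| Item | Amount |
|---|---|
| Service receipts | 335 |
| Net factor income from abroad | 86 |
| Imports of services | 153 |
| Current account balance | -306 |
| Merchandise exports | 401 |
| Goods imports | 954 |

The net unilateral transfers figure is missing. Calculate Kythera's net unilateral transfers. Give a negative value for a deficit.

-21

Current account = goods balance + services balance + net primary income + net secondary income
Sum of the known components = -285
Net unilateral transfers = CA - (known components) = -306 - (-285) = -21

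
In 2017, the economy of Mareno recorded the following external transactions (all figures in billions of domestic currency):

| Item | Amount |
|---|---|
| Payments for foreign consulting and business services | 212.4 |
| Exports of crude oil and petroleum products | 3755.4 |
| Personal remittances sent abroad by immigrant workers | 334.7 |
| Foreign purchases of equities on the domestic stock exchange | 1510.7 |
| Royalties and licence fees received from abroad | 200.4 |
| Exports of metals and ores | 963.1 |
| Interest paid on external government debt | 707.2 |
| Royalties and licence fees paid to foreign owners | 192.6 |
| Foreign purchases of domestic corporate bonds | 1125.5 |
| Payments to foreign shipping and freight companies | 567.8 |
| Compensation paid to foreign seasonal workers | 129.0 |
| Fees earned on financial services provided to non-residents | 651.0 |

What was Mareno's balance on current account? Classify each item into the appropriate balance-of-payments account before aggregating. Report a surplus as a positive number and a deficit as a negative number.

3426.2

Goods: 963.1 + 3755.4 = 4718.5
Services: -192.6 - 567.8 - 212.4 + 651.0 + 200.4 = -121.4
Primary income: -707.2 - 129.0 = -836.2
Secondary income: -334.7
Current account = 4718.5 + (-121.4) + (-836.2) + (-334.7) = 3426.2
(Excluded from the current account — financial account: foreign purchases of equities on the domestic stock exchange 1510.7, foreign purchases of domestic corporate bonds 1125.5.)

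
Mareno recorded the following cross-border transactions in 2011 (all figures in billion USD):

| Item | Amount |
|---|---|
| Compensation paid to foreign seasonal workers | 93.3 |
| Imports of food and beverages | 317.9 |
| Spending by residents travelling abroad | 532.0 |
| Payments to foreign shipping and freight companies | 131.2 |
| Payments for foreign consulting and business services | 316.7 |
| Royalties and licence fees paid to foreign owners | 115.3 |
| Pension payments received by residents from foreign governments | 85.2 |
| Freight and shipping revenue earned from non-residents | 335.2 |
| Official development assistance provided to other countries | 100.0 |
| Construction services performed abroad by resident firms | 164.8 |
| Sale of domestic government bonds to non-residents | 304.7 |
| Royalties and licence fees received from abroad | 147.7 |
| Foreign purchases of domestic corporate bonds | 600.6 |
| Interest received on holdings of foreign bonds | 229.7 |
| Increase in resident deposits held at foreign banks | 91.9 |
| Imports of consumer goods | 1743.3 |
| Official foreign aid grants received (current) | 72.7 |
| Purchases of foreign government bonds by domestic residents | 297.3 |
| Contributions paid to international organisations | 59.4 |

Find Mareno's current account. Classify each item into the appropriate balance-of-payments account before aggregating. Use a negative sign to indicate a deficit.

Goods: -1743.3 - 317.9 = -2061.2
Services: -316.7 + 164.8 - 131.2 + 335.2 - 532.0 - 115.3 + 147.7 = -447.5
Primary income: -93.3 + 229.7 = 136.4
Secondary income: 85.2 + 72.7 - 59.4 - 100.0 = -1.5
Current account = (-2061.2) + (-447.5) + 136.4 + (-1.5) = -2373.8
(Excluded from the current account — financial account: sale of domestic government bonds to non-residents 304.7, foreign purchases of domestic corporate bonds 600.6, increase in resident deposits held at foreign banks 91.9, purchases of foreign government bonds by domestic residents 297.3.)

-2373.8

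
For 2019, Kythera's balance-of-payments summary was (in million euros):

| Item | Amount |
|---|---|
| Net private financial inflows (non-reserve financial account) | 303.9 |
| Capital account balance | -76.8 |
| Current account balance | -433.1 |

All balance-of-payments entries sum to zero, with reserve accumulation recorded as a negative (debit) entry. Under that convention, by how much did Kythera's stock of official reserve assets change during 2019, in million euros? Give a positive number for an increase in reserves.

-206.0

Official reserve transactions balance = -((-433.1) + (-76.8) + 303.9) = 206.0
An accumulation of reserves is recorded as a debit (negative entry), so the change in the stock of reserves is the negative of that balance.
Change in official reserves = -(206.0) = -206.0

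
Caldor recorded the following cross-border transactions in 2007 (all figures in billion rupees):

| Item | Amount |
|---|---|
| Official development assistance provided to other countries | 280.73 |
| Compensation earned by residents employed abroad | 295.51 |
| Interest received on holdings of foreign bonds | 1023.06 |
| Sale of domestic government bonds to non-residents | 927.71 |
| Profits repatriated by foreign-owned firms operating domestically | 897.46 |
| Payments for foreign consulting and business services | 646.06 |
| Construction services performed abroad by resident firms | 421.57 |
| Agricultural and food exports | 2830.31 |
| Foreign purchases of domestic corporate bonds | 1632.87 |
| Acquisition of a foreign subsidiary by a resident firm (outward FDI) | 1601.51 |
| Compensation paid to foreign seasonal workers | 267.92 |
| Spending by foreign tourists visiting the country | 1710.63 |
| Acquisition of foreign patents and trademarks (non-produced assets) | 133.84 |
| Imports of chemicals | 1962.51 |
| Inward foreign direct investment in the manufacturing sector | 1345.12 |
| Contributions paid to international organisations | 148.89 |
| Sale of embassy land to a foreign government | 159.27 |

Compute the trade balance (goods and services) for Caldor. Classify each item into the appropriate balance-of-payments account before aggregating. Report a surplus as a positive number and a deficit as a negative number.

2353.94

Goods: -1962.51 + 2830.31 = 867.80
Services: -646.06 + 1710.63 + 421.57 = 1486.14
Trade balance = 867.80 + 1486.14 = 2353.94
(Excluded from the trade balance — secondary income: official development assistance provided to other countries 280.73, contributions paid to international organisations 148.89; primary income: compensation earned by residents employed abroad 295.51, interest received on holdings of foreign bonds 1023.06, profits repatriated by foreign-owned firms operating domestically 897.46, compensation paid to foreign seasonal workers 267.92; financial account: sale of domestic government bonds to non-residents 927.71, foreign purchases of domestic corporate bonds 1632.87, acquisition of a foreign subsidiary by a resident firm (outward FDI) 1601.51, inward foreign direct investment in the manufacturing sector 1345.12; capital account: acquisition of foreign patents and trademarks (non-produced assets) 133.84, sale of embassy land to a foreign government 159.27.)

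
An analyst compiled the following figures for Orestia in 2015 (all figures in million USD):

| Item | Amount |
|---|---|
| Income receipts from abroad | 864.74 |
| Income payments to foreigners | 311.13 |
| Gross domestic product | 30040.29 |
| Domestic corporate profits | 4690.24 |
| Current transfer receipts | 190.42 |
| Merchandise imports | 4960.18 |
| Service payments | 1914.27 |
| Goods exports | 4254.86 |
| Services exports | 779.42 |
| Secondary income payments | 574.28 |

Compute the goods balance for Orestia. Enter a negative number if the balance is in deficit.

-705.32

Goods balance = 4254.86 - 4960.18 = -705.32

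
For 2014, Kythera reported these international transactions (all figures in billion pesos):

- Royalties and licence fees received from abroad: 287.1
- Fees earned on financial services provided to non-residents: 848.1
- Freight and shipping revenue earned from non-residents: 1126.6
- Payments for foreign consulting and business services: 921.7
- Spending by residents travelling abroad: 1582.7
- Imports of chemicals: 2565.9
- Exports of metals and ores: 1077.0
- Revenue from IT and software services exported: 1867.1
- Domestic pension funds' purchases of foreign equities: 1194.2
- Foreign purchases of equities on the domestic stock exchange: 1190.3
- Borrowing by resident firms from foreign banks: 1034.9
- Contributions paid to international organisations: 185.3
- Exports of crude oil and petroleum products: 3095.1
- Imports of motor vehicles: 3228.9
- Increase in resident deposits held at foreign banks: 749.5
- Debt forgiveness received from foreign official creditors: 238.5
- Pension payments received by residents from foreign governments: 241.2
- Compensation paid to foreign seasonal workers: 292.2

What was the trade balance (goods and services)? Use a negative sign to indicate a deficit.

1.8

Goods: -2565.9 + 1077.0 - 3228.9 + 3095.1 = -1622.7
Services: 848.1 + 1867.1 - 1582.7 - 921.7 + 1126.6 + 287.1 = 1624.5
Trade balance = -1622.7 + 1624.5 = 1.8
(Excluded from the trade balance — financial account: domestic pension funds' purchases of foreign equities 1194.2, foreign purchases of equities on the domestic stock exchange 1190.3, borrowing by resident firms from foreign banks 1034.9, increase in resident deposits held at foreign banks 749.5; secondary income: contributions paid to international organisations 185.3, pension payments received by residents from foreign governments 241.2; capital account: debt forgiveness received from foreign official creditors 238.5; primary income: compensation paid to foreign seasonal workers 292.2.)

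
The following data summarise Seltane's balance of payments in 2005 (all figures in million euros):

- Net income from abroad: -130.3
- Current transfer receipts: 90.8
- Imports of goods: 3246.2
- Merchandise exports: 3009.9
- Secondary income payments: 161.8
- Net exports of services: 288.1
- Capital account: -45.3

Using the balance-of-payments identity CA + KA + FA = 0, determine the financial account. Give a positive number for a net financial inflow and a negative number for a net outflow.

Goods balance = 3009.9 - 3246.2 = -236.3
Services balance = 288.1
Trade balance (goods + services) = -236.3 + 288.1 = 51.8
Net primary income = -130.3
Net secondary income = 90.8 - 161.8 = -71.0
Current account = 51.8 + (-130.3) + (-71.0) = -149.5
Financial account = -(-149.5 + (-45.3)) = 194.8

194.8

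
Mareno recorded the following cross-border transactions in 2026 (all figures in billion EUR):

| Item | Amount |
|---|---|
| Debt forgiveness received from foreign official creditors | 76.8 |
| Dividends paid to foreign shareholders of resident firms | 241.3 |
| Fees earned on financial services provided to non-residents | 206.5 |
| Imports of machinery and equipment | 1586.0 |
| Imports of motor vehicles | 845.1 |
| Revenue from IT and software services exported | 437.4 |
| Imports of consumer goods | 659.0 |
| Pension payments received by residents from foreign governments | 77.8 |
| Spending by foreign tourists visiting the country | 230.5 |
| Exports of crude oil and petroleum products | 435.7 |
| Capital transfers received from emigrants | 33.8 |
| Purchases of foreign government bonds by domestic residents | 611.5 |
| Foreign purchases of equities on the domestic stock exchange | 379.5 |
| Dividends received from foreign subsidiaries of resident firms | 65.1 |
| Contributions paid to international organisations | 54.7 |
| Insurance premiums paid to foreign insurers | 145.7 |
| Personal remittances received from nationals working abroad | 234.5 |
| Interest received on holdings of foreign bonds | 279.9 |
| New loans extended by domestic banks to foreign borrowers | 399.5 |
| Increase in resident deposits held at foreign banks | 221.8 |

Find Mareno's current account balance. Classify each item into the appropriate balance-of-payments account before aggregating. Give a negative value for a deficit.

Goods: 435.7 - 1586.0 - 845.1 - 659.0 = -2654.4
Services: -145.7 + 230.5 + 437.4 + 206.5 = 728.7
Primary income: -241.3 + 65.1 + 279.9 = 103.7
Secondary income: -54.7 + 234.5 + 77.8 = 257.6
Current account = (-2654.4) + 728.7 + 103.7 + 257.6 = -1564.4
(Excluded from the current account — capital account: debt forgiveness received from foreign official creditors 76.8, capital transfers received from emigrants 33.8; financial account: purchases of foreign government bonds by domestic residents 611.5, foreign purchases of equities on the domestic stock exchange 379.5, new loans extended by domestic banks to foreign borrowers 399.5, increase in resident deposits held at foreign banks 221.8.)

-1564.4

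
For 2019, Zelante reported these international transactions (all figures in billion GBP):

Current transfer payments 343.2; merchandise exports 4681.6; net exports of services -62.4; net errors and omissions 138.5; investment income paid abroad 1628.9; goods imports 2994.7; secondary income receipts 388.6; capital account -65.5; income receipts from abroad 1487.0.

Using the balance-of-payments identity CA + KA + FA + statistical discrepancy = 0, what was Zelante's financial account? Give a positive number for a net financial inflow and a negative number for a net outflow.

-1601.0

Goods balance = 4681.6 - 2994.7 = 1686.9
Services balance = -62.4
Trade balance (goods + services) = 1686.9 + (-62.4) = 1624.5
Net primary income = 1487.0 - 1628.9 = -141.9
Net secondary income = 388.6 - 343.2 = 45.4
Current account = 1624.5 + (-141.9) + 45.4 = 1528.0
Financial account = -(1528.0 + (-65.5) + 138.5) = -1601.0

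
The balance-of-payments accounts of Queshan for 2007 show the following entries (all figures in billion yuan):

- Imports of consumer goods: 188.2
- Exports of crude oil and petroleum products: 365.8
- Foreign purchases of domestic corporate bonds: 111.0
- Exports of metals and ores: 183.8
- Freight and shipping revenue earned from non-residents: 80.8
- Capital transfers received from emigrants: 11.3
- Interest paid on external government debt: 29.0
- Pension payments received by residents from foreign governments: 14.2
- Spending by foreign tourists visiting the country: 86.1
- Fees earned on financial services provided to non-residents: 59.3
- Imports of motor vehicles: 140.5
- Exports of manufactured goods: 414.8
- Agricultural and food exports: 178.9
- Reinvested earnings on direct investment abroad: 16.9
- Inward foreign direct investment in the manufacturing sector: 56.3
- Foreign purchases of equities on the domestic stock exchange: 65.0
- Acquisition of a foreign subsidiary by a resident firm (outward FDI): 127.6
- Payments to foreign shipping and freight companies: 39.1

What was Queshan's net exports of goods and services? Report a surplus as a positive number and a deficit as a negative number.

Goods: 183.8 - 140.5 - 188.2 + 414.8 + 178.9 + 365.8 = 814.6
Services: -39.1 + 86.1 + 59.3 + 80.8 = 187.1
Trade balance = 814.6 + 187.1 = 1001.7
(Excluded from the trade balance — financial account: foreign purchases of domestic corporate bonds 111.0, inward foreign direct investment in the manufacturing sector 56.3, foreign purchases of equities on the domestic stock exchange 65.0, acquisition of a foreign subsidiary by a resident firm (outward FDI) 127.6; capital account: capital transfers received from emigrants 11.3; primary income: interest paid on external government debt 29.0, reinvested earnings on direct investment abroad 16.9; secondary income: pension payments received by residents from foreign governments 14.2.)

1001.7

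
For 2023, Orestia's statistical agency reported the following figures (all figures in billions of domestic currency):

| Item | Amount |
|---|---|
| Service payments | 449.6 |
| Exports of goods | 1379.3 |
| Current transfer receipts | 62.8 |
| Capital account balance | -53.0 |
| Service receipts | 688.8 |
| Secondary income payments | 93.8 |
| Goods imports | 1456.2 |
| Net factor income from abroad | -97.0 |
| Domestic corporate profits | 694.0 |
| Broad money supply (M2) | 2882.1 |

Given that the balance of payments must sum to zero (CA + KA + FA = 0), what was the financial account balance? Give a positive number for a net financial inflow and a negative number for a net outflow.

Goods balance = 1379.3 - 1456.2 = -76.9
Services balance = 688.8 - 449.6 = 239.2
Trade balance (goods + services) = -76.9 + 239.2 = 162.3
Net primary income = -97.0
Net secondary income = 62.8 - 93.8 = -31.0
Current account = 162.3 + (-97.0) + (-31.0) = 34.3
Financial account = -(34.3 + (-53.0)) = 18.7

18.7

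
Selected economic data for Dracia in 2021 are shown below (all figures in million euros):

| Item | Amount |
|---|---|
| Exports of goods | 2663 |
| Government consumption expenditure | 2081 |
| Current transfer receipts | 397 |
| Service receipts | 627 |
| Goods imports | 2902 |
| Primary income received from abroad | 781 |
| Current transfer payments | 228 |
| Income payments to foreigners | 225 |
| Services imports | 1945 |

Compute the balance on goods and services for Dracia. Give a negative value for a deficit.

-1557

Goods balance = 2663 - 2902 = -239
Services balance = 627 - 1945 = -1318
Trade balance (goods + services) = -239 + (-1318) = -1557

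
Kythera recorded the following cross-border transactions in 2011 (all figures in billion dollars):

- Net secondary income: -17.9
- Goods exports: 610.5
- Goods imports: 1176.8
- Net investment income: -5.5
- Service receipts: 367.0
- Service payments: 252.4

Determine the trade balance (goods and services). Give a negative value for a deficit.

Goods balance = 610.5 - 1176.8 = -566.3
Services balance = 367.0 - 252.4 = 114.6
Trade balance (goods + services) = -566.3 + 114.6 = -451.7

-451.7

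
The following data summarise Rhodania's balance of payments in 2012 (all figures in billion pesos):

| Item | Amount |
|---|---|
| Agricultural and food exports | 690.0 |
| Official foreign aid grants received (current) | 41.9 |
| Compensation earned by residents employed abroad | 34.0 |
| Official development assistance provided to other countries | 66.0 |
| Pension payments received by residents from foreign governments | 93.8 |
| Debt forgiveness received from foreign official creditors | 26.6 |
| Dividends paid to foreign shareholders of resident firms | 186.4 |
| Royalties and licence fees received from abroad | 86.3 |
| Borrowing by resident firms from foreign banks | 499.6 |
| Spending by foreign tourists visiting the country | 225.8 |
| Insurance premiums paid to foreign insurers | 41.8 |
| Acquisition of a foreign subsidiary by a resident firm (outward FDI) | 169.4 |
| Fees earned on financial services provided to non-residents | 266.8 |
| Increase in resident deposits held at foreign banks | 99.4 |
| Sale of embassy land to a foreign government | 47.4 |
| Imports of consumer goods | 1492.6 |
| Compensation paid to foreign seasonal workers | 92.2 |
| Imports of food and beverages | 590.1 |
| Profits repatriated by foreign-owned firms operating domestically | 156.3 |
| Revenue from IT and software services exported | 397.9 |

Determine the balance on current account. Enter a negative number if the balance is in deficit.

Goods: -1492.6 + 690.0 - 590.1 = -1392.7
Services: 266.8 + 86.3 - 41.8 + 225.8 + 397.9 = 935.0
Primary income: -186.4 - 156.3 + 34.0 - 92.2 = -400.9
Secondary income: 41.9 + 93.8 - 66.0 = 69.7
Current account = (-1392.7) + 935.0 + (-400.9) + 69.7 = -788.9
(Excluded from the current account — capital account: debt forgiveness received from foreign official creditors 26.6, sale of embassy land to a foreign government 47.4; financial account: borrowing by resident firms from foreign banks 499.6, acquisition of a foreign subsidiary by a resident firm (outward FDI) 169.4, increase in resident deposits held at foreign banks 99.4.)

-788.9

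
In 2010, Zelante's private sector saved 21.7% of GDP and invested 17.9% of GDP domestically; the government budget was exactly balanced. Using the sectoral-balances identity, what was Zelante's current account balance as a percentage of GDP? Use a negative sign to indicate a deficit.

By the sectoral-balances identity, CA = (S_private - I) + (T - G).
Private balance = 21.7 - 17.9 = 3.8
Government balance (T - G) = 0
CA = 3.8 + 0.0 = 3.8

3.8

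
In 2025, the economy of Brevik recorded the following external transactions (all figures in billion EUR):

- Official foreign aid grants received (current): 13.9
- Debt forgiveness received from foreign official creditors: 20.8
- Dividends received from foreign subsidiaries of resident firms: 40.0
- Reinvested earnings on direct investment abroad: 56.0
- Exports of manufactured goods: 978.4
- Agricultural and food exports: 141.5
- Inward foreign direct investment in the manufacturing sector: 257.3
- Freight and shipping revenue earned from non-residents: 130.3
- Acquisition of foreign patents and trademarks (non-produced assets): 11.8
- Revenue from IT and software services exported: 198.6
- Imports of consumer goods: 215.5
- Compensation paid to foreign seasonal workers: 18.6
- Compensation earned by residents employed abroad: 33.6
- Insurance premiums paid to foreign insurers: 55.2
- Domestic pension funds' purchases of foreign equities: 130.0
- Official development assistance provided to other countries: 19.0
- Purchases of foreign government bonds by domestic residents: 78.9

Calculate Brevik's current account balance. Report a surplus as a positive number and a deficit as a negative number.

Goods: 141.5 + 978.4 - 215.5 = 904.4
Services: 198.6 - 55.2 + 130.3 = 273.7
Primary income: -18.6 + 33.6 + 56.0 + 40.0 = 111.0
Secondary income: 13.9 - 19.0 = -5.1
Current account = 904.4 + 273.7 + 111.0 + (-5.1) = 1284.0
(Excluded from the current account — capital account: debt forgiveness received from foreign official creditors 20.8, acquisition of foreign patents and trademarks (non-produced assets) 11.8; financial account: inward foreign direct investment in the manufacturing sector 257.3, domestic pension funds' purchases of foreign equities 130.0, purchases of foreign government bonds by domestic residents 78.9.)

1284.0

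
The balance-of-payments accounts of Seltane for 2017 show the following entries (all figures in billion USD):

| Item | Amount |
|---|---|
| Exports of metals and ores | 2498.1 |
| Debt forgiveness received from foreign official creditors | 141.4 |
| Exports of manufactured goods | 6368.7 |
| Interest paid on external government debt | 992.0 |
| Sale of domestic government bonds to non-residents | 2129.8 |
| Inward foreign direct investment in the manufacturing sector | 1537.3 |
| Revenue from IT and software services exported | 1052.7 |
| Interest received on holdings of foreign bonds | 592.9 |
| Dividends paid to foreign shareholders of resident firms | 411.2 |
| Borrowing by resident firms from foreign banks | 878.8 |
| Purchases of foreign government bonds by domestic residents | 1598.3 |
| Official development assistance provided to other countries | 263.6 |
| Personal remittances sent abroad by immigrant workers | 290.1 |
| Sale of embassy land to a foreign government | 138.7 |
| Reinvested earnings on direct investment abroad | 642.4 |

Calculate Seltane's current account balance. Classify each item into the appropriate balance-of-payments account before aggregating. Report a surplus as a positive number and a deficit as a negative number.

9197.9

Goods: 6368.7 + 2498.1 = 8866.8
Services: 1052.7
Primary income: 642.4 - 992.0 - 411.2 + 592.9 = -167.9
Secondary income: -263.6 - 290.1 = -553.7
Current account = 8866.8 + 1052.7 + (-167.9) + (-553.7) = 9197.9
(Excluded from the current account — capital account: debt forgiveness received from foreign official creditors 141.4, sale of embassy land to a foreign government 138.7; financial account: sale of domestic government bonds to non-residents 2129.8, inward foreign direct investment in the manufacturing sector 1537.3, borrowing by resident firms from foreign banks 878.8, purchases of foreign government bonds by domestic residents 1598.3.)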